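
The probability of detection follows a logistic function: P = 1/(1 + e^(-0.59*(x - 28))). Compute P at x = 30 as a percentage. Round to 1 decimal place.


P(x) = 1/(1 + e^(-0.59*(30 - 28)))
Exponent = -0.59 * 2 = -1.18
e^(-1.18) = 0.307279
P = 1/(1 + 0.307279) = 0.764948
Percentage = 76.5


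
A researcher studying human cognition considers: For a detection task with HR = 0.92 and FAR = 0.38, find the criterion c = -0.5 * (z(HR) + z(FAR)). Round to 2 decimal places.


c = -0.5 * (z(HR) + z(FAR))
z(0.92) = 1.4051
z(0.38) = -0.3055
c = -0.5 * (1.4051 + -0.3055)
= -0.5 * 1.0996
= -0.55


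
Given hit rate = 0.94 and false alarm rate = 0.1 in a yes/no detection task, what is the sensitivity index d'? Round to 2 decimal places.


d' = z(HR) - z(FAR)
z(0.94) = 1.5548
z(0.1) = -1.2816
d' = 1.5548 - -1.2816
= 2.84


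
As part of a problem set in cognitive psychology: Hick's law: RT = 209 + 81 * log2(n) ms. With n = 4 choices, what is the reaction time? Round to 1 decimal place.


RT = 209 + 81 * log2(4)
log2(4) = 2.0
RT = 209 + 81 * 2.0
= 209 + 162.0
= 371.0 ms


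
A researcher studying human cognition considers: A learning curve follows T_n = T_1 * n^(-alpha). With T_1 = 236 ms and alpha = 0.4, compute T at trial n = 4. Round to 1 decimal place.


T_n = 236 * 4^(-0.4)
4^(-0.4) = 0.574349
T_n = 236 * 0.574349
= 135.5 ms


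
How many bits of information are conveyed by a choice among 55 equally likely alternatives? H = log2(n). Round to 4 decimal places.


H = log2(n)
H = log2(55)
= 5.7814


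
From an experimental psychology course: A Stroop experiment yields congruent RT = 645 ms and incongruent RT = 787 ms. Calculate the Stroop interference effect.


Stroop effect = RT(incongruent) - RT(congruent)
= 787 - 645
= 142 ms


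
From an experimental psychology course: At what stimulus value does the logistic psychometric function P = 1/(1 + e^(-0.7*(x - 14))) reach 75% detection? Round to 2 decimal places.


At P = 0.75: 0.75 = 1/(1 + e^(-k*(x-x0)))
Solving: e^(-k*(x-x0)) = 1/3
x = x0 + ln(3)/k
ln(3) = 1.0986
x = 14 + 1.0986/0.7
= 14 + 1.5694
= 15.57


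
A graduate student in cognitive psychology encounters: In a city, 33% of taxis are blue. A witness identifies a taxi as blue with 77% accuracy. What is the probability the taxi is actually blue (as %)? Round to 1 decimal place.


P(blue | says blue) = P(says blue | blue)*P(blue) / [P(says blue | blue)*P(blue) + P(says blue | not blue)*P(not blue)]
Numerator = 0.77 * 0.33 = 0.2541
False identification = 0.23 * 0.67 = 0.1541
P = 0.2541 / (0.2541 + 0.1541)
= 0.2541 / 0.4082
As percentage = 62.2


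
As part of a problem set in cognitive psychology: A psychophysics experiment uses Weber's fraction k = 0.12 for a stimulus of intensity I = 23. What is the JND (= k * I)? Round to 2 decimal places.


JND = k * I
JND = 0.12 * 23
= 2.76


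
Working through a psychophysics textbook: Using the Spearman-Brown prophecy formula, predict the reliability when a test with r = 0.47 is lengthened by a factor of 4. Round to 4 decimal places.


r_new = n*r / (1 + (n-1)*r)
Numerator = 4 * 0.47 = 1.88
Denominator = 1 + 3 * 0.47 = 2.41
r_new = 1.88 / 2.41
= 0.7801


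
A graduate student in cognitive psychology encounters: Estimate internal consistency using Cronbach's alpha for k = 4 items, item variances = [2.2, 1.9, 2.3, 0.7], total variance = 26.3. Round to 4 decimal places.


alpha = (k/(k-1)) * (1 - sum(s_i^2)/s_total^2)
sum(item variances) = 7.1
k/(k-1) = 4/3 = 1.333333
1 - 7.1/26.3 = 1 - 0.269962 = 0.730038
alpha = 1.333333 * 0.730038
= 0.9734


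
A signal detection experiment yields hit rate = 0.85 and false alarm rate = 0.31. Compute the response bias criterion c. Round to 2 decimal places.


c = -0.5 * (z(HR) + z(FAR))
z(0.85) = 1.0364
z(0.31) = -0.4959
c = -0.5 * (1.0364 + -0.4959)
= -0.5 * 0.5405
= -0.27


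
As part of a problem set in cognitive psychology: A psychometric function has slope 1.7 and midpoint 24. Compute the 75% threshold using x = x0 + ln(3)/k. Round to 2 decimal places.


At P = 0.75: 0.75 = 1/(1 + e^(-k*(x-x0)))
Solving: e^(-k*(x-x0)) = 1/3
x = x0 + ln(3)/k
ln(3) = 1.0986
x = 24 + 1.0986/1.7
= 24 + 0.6462
= 24.65


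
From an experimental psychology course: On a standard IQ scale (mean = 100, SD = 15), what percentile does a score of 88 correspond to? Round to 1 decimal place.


z = (IQ - mean) / SD
z = (88 - 100) / 15 = -0.8
Percentile = Phi(-0.8) * 100
Phi(-0.8) = 0.211855
= 21.2


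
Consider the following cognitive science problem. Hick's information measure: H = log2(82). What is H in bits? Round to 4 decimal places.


H = log2(n)
H = log2(82)
= 6.3576


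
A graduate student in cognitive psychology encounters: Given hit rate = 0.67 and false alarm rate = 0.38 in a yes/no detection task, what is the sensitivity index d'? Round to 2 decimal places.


d' = z(HR) - z(FAR)
z(0.67) = 0.4399
z(0.38) = -0.3055
d' = 0.4399 - -0.3055
= 0.75


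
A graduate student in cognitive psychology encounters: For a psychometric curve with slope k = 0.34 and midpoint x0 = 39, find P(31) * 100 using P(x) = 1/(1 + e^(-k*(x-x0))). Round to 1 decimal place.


P(x) = 1/(1 + e^(-0.34*(31 - 39)))
Exponent = -0.34 * -8 = 2.72
e^(2.72) = 15.180322
P = 1/(1 + 15.180322) = 0.061803
Percentage = 6.2


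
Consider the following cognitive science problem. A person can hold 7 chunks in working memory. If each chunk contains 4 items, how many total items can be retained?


Total items = chunks * items_per_chunk
= 7 * 4
= 28


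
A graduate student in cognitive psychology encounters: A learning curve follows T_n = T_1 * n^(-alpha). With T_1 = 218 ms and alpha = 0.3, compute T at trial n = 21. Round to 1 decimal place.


T_n = 218 * 21^(-0.3)
21^(-0.3) = 0.401175
T_n = 218 * 0.401175
= 87.5 ms


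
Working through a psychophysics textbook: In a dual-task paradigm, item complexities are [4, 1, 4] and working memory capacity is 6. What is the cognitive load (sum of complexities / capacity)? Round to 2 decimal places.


Total complexity = 4 + 1 + 4 = 9
Load = total / capacity = 9 / 6
= 1.50


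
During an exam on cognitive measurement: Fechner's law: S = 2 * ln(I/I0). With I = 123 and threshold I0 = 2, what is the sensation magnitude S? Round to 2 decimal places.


S = 2 * ln(123/2)
I/I0 = 61.5
ln(61.5) = 4.119
S = 2 * 4.119
= 8.24


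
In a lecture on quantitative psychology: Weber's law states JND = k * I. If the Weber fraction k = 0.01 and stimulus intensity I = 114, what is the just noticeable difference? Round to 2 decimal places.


JND = k * I
JND = 0.01 * 114
= 1.14


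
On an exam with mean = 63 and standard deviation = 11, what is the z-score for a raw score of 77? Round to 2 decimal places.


z = (X - mu) / sigma
= (77 - 63) / 11
= 14 / 11
= 1.27


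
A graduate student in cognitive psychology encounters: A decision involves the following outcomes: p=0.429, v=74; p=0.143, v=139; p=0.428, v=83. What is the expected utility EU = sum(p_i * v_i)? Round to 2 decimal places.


EU = sum(p_i * v_i)
0.429 * 74 = 31.746
0.143 * 139 = 19.877
0.428 * 83 = 35.524
EU = 31.746 + 19.877 + 35.524
= 87.15


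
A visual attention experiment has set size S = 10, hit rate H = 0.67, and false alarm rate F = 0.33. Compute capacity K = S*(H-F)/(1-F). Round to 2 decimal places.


K = S * (H - F) / (1 - F)
H - F = 0.34
1 - F = 0.67
K = 10 * 0.34 / 0.67
= 5.07


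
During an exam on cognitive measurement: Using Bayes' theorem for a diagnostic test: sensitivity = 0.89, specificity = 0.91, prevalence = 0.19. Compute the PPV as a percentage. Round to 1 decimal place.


PPV = (sens * prev) / (sens * prev + (1-spec) * (1-prev))
Numerator = 0.89 * 0.19 = 0.1691
P(positive and no disease) = (1 - spec) * (1 - prev) = (1 - 0.91) * (1 - 0.19) = 0.0729
Denominator = 0.1691 + 0.0729 = 0.242
PPV = 0.1691 / 0.242 = 0.69876
As percentage = 69.9


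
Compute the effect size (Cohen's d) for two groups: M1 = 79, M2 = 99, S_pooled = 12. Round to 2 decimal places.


Cohen's d = (M1 - M2) / S_pooled
= (79 - 99) / 12
= -20 / 12
= -1.67


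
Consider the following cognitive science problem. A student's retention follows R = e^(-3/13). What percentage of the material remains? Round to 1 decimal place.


R = e^(-t/S)
-t/S = -3/13 = -0.230769
R = e^(-0.230769) = 0.793923
Percentage = 0.793923 * 100
= 79.4


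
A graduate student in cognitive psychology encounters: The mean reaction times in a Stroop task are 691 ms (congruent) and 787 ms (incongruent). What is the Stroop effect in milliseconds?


Stroop effect = RT(incongruent) - RT(congruent)
= 787 - 691
= 96 ms


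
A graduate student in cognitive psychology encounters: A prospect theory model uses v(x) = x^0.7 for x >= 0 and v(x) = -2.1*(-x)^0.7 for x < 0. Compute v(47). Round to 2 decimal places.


Since x = 47 >= 0, use v(x) = x^0.7
47^0.7 = 14.807
v(47) = 14.81


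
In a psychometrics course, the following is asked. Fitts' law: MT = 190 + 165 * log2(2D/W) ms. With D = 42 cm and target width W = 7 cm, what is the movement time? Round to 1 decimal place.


MT = 190 + 165 * log2(2*42/7)
2D/W = 12.0
log2(12.0) = 3.585
MT = 190 + 165 * 3.585
= 781.5 ms


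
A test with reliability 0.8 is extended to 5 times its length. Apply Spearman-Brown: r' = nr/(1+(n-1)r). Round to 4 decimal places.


r_new = n*r / (1 + (n-1)*r)
Numerator = 5 * 0.8 = 4.0
Denominator = 1 + 4 * 0.8 = 4.2
r_new = 4.0 / 4.2
= 0.9524


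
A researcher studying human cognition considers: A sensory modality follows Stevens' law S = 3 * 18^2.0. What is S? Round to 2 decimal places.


S = 3 * 18^2.0
18^2.0 = 324.0
S = 3 * 324.0
= 972.00


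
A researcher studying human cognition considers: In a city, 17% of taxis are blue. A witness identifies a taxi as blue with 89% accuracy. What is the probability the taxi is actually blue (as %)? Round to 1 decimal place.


P(blue | says blue) = P(says blue | blue)*P(blue) / [P(says blue | blue)*P(blue) + P(says blue | not blue)*P(not blue)]
Numerator = 0.89 * 0.17 = 0.1513
False identification = 0.11 * 0.83 = 0.0913
P = 0.1513 / (0.1513 + 0.0913)
= 0.1513 / 0.2426
As percentage = 62.4


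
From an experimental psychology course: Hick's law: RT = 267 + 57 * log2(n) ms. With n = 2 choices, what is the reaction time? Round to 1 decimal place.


RT = 267 + 57 * log2(2)
log2(2) = 1.0
RT = 267 + 57 * 1.0
= 267 + 57.0
= 324.0 ms


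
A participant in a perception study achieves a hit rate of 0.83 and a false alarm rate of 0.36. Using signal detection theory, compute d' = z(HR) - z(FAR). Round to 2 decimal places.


d' = z(HR) - z(FAR)
z(0.83) = 0.9542
z(0.36) = -0.3585
d' = 0.9542 - -0.3585
= 1.31


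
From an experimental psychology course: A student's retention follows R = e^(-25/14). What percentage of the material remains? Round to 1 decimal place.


R = e^(-t/S)
-t/S = -25/14 = -1.785714
R = e^(-1.785714) = 0.167677
Percentage = 0.167677 * 100
= 16.8


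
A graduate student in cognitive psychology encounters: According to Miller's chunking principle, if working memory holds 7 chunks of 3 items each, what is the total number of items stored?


Total items = chunks * items_per_chunk
= 7 * 3
= 21


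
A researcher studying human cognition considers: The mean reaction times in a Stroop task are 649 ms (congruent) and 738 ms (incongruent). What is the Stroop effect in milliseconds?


Stroop effect = RT(incongruent) - RT(congruent)
= 738 - 649
= 89 ms


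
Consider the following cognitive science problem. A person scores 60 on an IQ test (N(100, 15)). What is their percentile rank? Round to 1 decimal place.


z = (IQ - mean) / SD
z = (60 - 100) / 15 = -2.6667
Percentile = Phi(-2.6667) * 100
Phi(-2.6667) = 0.00383
= 0.4


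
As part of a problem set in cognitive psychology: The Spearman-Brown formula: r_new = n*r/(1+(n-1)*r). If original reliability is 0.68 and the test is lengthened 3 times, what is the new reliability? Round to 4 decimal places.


r_new = n*r / (1 + (n-1)*r)
Numerator = 3 * 0.68 = 2.04
Denominator = 1 + 2 * 0.68 = 2.36
r_new = 2.04 / 2.36
= 0.8644


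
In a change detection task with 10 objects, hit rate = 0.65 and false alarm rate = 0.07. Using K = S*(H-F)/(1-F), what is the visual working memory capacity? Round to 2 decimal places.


K = S * (H - F) / (1 - F)
H - F = 0.58
1 - F = 0.93
K = 10 * 0.58 / 0.93
= 6.24


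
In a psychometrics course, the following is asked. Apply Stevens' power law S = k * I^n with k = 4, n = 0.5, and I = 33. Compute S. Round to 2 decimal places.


S = 4 * 33^0.5
33^0.5 = 5.7446
S = 4 * 5.7446
= 22.98


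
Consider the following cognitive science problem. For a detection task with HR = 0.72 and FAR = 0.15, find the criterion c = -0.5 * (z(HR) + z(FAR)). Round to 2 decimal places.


c = -0.5 * (z(HR) + z(FAR))
z(0.72) = 0.5828
z(0.15) = -1.0364
c = -0.5 * (0.5828 + -1.0364)
= -0.5 * -0.4536
= 0.23


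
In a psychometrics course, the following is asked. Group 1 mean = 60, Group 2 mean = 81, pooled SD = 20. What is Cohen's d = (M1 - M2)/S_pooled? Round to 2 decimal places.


Cohen's d = (M1 - M2) / S_pooled
= (60 - 81) / 20
= -21 / 20
= -1.05


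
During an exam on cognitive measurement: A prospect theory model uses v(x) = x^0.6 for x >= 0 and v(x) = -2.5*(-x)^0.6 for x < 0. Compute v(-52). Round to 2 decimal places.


Since x = -52 < 0, use v(x) = -lambda*(-x)^alpha
(-x) = 52
52^0.6 = 10.7054
v(-52) = -2.5 * 10.7054
= -26.76


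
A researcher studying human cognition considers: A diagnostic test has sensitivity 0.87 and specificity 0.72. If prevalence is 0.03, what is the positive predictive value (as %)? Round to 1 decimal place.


PPV = (sens * prev) / (sens * prev + (1-spec) * (1-prev))
Numerator = 0.87 * 0.03 = 0.0261
P(positive and no disease) = (1 - spec) * (1 - prev) = (1 - 0.72) * (1 - 0.03) = 0.2716
Denominator = 0.0261 + 0.2716 = 0.2977
PPV = 0.0261 / 0.2977 = 0.087672
As percentage = 8.8


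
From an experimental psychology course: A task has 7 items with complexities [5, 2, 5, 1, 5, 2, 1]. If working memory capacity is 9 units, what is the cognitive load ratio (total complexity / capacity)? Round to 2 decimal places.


Total complexity = 5 + 2 + 5 + 1 + 5 + 2 + 1 = 21
Load = total / capacity = 21 / 9
= 2.33


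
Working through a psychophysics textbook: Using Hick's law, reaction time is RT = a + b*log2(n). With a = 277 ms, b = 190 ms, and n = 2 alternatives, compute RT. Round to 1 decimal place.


RT = 277 + 190 * log2(2)
log2(2) = 1.0
RT = 277 + 190 * 1.0
= 277 + 190.0
= 467.0 ms


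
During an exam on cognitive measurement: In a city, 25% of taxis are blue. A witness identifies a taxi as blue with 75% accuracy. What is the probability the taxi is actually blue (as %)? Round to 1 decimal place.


P(blue | says blue) = P(says blue | blue)*P(blue) / [P(says blue | blue)*P(blue) + P(says blue | not blue)*P(not blue)]
Numerator = 0.75 * 0.25 = 0.1875
False identification = 0.25 * 0.75 = 0.1875
P = 0.1875 / (0.1875 + 0.1875)
= 0.1875 / 0.375
As percentage = 50.0


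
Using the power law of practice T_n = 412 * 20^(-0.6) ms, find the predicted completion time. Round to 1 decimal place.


T_n = 412 * 20^(-0.6)
20^(-0.6) = 0.165723
T_n = 412 * 0.165723
= 68.3 ms


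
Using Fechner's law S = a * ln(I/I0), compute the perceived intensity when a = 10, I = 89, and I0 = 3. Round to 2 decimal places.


S = 10 * ln(89/3)
I/I0 = 29.666667
ln(29.666667) = 3.39
S = 10 * 3.39
= 33.90


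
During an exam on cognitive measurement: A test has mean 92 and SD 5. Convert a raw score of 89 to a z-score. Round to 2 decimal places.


z = (X - mu) / sigma
= (89 - 92) / 5
= -3 / 5
= -0.60


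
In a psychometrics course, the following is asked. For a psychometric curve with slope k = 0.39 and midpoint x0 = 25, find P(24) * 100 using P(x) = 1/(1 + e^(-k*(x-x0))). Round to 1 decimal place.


P(x) = 1/(1 + e^(-0.39*(24 - 25)))
Exponent = -0.39 * -1 = 0.39
e^(0.39) = 1.476981
P = 1/(1 + 1.476981) = 0.403717
Percentage = 40.4


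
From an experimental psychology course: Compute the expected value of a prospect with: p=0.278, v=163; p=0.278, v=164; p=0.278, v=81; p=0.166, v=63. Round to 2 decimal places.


EU = sum(p_i * v_i)
0.278 * 163 = 45.314
0.278 * 164 = 45.592
0.278 * 81 = 22.518
0.166 * 63 = 10.458
EU = 45.314 + 45.592 + 22.518 + 10.458
= 123.88


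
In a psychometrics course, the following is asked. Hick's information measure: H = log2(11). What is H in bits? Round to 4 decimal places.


H = log2(n)
H = log2(11)
= 3.4594


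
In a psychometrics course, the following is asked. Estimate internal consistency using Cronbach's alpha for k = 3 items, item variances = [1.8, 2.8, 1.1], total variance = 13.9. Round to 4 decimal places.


alpha = (k/(k-1)) * (1 - sum(s_i^2)/s_total^2)
sum(item variances) = 5.7
k/(k-1) = 3/2 = 1.5
1 - 5.7/13.9 = 1 - 0.410072 = 0.589928
alpha = 1.5 * 0.589928
= 0.8849


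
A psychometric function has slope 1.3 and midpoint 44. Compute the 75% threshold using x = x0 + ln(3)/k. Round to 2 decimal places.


At P = 0.75: 0.75 = 1/(1 + e^(-k*(x-x0)))
Solving: e^(-k*(x-x0)) = 1/3
x = x0 + ln(3)/k
ln(3) = 1.0986
x = 44 + 1.0986/1.3
= 44 + 0.8451
= 44.85


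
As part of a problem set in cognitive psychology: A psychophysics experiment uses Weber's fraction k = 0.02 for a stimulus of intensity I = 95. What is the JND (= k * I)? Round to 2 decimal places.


JND = k * I
JND = 0.02 * 95
= 1.90


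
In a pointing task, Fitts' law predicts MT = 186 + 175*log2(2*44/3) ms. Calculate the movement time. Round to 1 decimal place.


MT = 186 + 175 * log2(2*44/3)
2D/W = 29.333333
log2(29.333333) = 4.8745
MT = 186 + 175 * 4.8745
= 1039.0 ms


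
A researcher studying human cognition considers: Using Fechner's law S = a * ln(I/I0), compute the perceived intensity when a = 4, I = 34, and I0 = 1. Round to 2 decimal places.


S = 4 * ln(34/1)
I/I0 = 34.0
ln(34.0) = 3.5264
S = 4 * 3.5264
= 14.11


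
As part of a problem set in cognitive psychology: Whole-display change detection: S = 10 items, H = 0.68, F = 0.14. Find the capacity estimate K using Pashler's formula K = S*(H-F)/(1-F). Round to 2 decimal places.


K = S * (H - F) / (1 - F)
H - F = 0.54
1 - F = 0.86
K = 10 * 0.54 / 0.86
= 6.28


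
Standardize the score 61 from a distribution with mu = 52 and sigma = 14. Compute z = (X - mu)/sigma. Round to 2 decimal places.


z = (X - mu) / sigma
= (61 - 52) / 14
= 9 / 14
= 0.64


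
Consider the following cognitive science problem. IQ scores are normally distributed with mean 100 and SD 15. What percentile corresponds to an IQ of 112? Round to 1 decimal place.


z = (IQ - mean) / SD
z = (112 - 100) / 15 = 0.8
Percentile = Phi(0.8) * 100
Phi(0.8) = 0.788145
= 78.8


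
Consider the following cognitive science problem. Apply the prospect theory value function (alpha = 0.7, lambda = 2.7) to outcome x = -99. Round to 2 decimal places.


Since x = -99 < 0, use v(x) = -lambda*(-x)^alpha
(-x) = 99
99^0.7 = 24.9428
v(-99) = -2.7 * 24.9428
= -67.35


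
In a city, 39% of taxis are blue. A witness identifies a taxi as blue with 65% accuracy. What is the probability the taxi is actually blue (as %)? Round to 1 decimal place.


P(blue | says blue) = P(says blue | blue)*P(blue) / [P(says blue | blue)*P(blue) + P(says blue | not blue)*P(not blue)]
Numerator = 0.65 * 0.39 = 0.2535
False identification = 0.35 * 0.61 = 0.2135
P = 0.2535 / (0.2535 + 0.2135)
= 0.2535 / 0.467
As percentage = 54.3


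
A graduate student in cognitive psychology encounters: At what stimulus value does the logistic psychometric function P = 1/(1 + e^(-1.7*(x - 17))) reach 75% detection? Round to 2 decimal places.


At P = 0.75: 0.75 = 1/(1 + e^(-k*(x-x0)))
Solving: e^(-k*(x-x0)) = 1/3
x = x0 + ln(3)/k
ln(3) = 1.0986
x = 17 + 1.0986/1.7
= 17 + 0.6462
= 17.65


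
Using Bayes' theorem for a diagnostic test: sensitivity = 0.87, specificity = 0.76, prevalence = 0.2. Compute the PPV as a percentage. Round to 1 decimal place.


PPV = (sens * prev) / (sens * prev + (1-spec) * (1-prev))
Numerator = 0.87 * 0.2 = 0.174
P(positive and no disease) = (1 - spec) * (1 - prev) = (1 - 0.76) * (1 - 0.2) = 0.192
Denominator = 0.174 + 0.192 = 0.366
PPV = 0.174 / 0.366 = 0.47541
As percentage = 47.5


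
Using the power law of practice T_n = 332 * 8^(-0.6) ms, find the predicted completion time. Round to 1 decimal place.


T_n = 332 * 8^(-0.6)
8^(-0.6) = 0.287175
T_n = 332 * 0.287175
= 95.3 ms


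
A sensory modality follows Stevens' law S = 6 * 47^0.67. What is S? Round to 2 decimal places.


S = 6 * 47^0.67
47^0.67 = 13.1918
S = 6 * 13.1918
= 79.15


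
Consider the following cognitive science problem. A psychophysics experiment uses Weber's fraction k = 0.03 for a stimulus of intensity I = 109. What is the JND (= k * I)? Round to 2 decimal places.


JND = k * I
JND = 0.03 * 109
= 3.27


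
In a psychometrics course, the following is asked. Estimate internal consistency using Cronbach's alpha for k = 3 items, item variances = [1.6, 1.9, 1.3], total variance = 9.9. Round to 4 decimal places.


alpha = (k/(k-1)) * (1 - sum(s_i^2)/s_total^2)
sum(item variances) = 4.8
k/(k-1) = 3/2 = 1.5
1 - 4.8/9.9 = 1 - 0.484848 = 0.515152
alpha = 1.5 * 0.515152
= 0.7727


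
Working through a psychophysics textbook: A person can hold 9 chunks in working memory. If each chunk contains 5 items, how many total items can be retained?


Total items = chunks * items_per_chunk
= 9 * 5
= 45


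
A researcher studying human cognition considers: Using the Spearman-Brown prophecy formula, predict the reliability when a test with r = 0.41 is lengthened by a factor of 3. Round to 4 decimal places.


r_new = n*r / (1 + (n-1)*r)
Numerator = 3 * 0.41 = 1.23
Denominator = 1 + 2 * 0.41 = 1.82
r_new = 1.23 / 1.82
= 0.6758


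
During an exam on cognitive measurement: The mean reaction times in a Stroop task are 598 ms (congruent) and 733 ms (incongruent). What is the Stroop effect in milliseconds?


Stroop effect = RT(incongruent) - RT(congruent)
= 733 - 598
= 135 ms


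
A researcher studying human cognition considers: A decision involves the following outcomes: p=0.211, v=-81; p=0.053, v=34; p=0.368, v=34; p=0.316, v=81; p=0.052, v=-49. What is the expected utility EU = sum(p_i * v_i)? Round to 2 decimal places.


EU = sum(p_i * v_i)
0.211 * -81 = -17.091
0.053 * 34 = 1.802
0.368 * 34 = 12.512
0.316 * 81 = 25.596
0.052 * -49 = -2.548
EU = -17.091 + 1.802 + 12.512 + 25.596 + -2.548
= 20.27


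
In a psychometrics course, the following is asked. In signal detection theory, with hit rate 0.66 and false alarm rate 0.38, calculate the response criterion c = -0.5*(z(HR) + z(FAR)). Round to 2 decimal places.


c = -0.5 * (z(HR) + z(FAR))
z(0.66) = 0.4125
z(0.38) = -0.3055
c = -0.5 * (0.4125 + -0.3055)
= -0.5 * 0.107
= -0.05


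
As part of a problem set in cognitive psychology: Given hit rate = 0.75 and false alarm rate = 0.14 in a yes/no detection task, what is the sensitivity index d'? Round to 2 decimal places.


d' = z(HR) - z(FAR)
z(0.75) = 0.6745
z(0.14) = -1.0803
d' = 0.6745 - -1.0803
= 1.75


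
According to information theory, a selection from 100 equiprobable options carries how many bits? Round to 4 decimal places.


H = log2(n)
H = log2(100)
= 6.6439


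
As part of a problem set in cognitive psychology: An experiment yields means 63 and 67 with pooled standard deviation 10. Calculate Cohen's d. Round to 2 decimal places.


Cohen's d = (M1 - M2) / S_pooled
= (63 - 67) / 10
= -4 / 10
= -0.40


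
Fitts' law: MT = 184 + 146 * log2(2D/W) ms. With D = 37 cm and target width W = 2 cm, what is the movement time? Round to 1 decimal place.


MT = 184 + 146 * log2(2*37/2)
2D/W = 37.0
log2(37.0) = 5.2095
MT = 184 + 146 * 5.2095
= 944.6 ms


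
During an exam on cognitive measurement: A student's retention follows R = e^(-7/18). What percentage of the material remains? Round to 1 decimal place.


R = e^(-t/S)
-t/S = -7/18 = -0.388889
R = e^(-0.388889) = 0.67781
Percentage = 0.67781 * 100
= 67.8


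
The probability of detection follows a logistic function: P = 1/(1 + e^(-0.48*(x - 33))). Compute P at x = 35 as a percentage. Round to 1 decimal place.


P(x) = 1/(1 + e^(-0.48*(35 - 33)))
Exponent = -0.48 * 2 = -0.96
e^(-0.96) = 0.382893
P = 1/(1 + 0.382893) = 0.723122
Percentage = 72.3


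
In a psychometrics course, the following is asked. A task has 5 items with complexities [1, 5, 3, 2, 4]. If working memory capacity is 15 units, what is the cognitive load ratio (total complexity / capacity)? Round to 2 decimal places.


Total complexity = 1 + 5 + 3 + 2 + 4 = 15
Load = total / capacity = 15 / 15
= 1.00


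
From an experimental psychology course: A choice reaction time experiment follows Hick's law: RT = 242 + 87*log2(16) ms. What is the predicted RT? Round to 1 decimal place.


RT = 242 + 87 * log2(16)
log2(16) = 4.0
RT = 242 + 87 * 4.0
= 242 + 348.0
= 590.0 ms


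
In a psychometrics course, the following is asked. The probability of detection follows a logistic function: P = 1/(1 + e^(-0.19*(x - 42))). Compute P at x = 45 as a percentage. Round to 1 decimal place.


P(x) = 1/(1 + e^(-0.19*(45 - 42)))
Exponent = -0.19 * 3 = -0.57
e^(-0.57) = 0.565525
P = 1/(1 + 0.565525) = 0.638763
Percentage = 63.9


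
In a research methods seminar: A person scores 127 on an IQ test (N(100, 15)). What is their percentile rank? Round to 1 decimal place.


z = (IQ - mean) / SD
z = (127 - 100) / 15 = 1.8
Percentile = Phi(1.8) * 100
Phi(1.8) = 0.96407
= 96.4


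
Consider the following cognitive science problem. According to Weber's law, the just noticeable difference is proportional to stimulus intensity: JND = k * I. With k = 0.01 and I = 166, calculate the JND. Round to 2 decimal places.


JND = k * I
JND = 0.01 * 166
= 1.66


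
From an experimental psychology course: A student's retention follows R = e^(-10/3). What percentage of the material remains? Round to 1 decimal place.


R = e^(-t/S)
-t/S = -10/3 = -3.333333
R = e^(-3.333333) = 0.035674
Percentage = 0.035674 * 100
= 3.6


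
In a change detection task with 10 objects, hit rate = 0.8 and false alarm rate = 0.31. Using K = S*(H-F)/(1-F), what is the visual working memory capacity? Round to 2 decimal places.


K = S * (H - F) / (1 - F)
H - F = 0.49
1 - F = 0.69
K = 10 * 0.49 / 0.69
= 7.10


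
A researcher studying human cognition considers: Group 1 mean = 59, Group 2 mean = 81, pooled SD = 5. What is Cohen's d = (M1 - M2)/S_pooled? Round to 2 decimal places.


Cohen's d = (M1 - M2) / S_pooled
= (59 - 81) / 5
= -22 / 5
= -4.40


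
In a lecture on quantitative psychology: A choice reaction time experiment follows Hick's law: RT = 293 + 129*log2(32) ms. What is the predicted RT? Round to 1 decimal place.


RT = 293 + 129 * log2(32)
log2(32) = 5.0
RT = 293 + 129 * 5.0
= 293 + 645.0
= 938.0 ms


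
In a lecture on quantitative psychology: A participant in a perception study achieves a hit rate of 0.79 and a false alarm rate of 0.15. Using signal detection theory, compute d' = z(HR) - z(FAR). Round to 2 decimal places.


d' = z(HR) - z(FAR)
z(0.79) = 0.8064
z(0.15) = -1.0364
d' = 0.8064 - -1.0364
= 1.84


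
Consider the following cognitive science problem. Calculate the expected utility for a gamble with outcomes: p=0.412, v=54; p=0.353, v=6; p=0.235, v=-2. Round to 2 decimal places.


EU = sum(p_i * v_i)
0.412 * 54 = 22.248
0.353 * 6 = 2.118
0.235 * -2 = -0.47
EU = 22.248 + 2.118 + -0.47
= 23.90


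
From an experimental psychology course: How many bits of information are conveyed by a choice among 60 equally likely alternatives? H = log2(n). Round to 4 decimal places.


H = log2(n)
H = log2(60)
= 5.9069


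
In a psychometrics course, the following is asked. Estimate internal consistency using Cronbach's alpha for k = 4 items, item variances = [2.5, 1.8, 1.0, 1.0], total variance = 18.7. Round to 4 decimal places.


alpha = (k/(k-1)) * (1 - sum(s_i^2)/s_total^2)
sum(item variances) = 6.3
k/(k-1) = 4/3 = 1.333333
1 - 6.3/18.7 = 1 - 0.336898 = 0.663102
alpha = 1.333333 * 0.663102
= 0.8841


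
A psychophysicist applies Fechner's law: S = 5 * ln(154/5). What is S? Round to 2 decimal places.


S = 5 * ln(154/5)
I/I0 = 30.8
ln(30.8) = 3.4275
S = 5 * 3.4275
= 17.14


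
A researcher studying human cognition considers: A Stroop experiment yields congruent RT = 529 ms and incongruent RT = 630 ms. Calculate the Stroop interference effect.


Stroop effect = RT(incongruent) - RT(congruent)
= 630 - 529
= 101 ms


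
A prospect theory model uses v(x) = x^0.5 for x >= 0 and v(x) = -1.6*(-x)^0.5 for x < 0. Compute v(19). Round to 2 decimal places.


Since x = 19 >= 0, use v(x) = x^0.5
19^0.5 = 4.3589
v(19) = 4.36


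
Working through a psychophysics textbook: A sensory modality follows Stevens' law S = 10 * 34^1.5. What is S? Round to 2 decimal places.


S = 10 * 34^1.5
34^1.5 = 198.2524
S = 10 * 198.2524
= 1982.52


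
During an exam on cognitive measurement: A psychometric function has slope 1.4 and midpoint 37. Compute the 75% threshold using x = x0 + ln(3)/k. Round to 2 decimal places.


At P = 0.75: 0.75 = 1/(1 + e^(-k*(x-x0)))
Solving: e^(-k*(x-x0)) = 1/3
x = x0 + ln(3)/k
ln(3) = 1.0986
x = 37 + 1.0986/1.4
= 37 + 0.7847
= 37.78


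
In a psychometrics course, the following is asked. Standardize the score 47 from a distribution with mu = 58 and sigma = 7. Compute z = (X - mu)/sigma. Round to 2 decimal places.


z = (X - mu) / sigma
= (47 - 58) / 7
= -11 / 7
= -1.57


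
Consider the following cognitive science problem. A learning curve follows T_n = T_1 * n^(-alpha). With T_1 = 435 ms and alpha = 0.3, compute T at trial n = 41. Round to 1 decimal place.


T_n = 435 * 41^(-0.3)
41^(-0.3) = 0.32822
T_n = 435 * 0.32822
= 142.8 ms


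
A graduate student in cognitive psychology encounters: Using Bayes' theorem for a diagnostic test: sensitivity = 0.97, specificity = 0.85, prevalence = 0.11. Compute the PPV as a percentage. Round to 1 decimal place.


PPV = (sens * prev) / (sens * prev + (1-spec) * (1-prev))
Numerator = 0.97 * 0.11 = 0.1067
P(positive and no disease) = (1 - spec) * (1 - prev) = (1 - 0.85) * (1 - 0.11) = 0.1335
Denominator = 0.1067 + 0.1335 = 0.2402
PPV = 0.1067 / 0.2402 = 0.444213
As percentage = 44.4


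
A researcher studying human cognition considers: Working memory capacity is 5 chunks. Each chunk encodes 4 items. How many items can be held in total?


Total items = chunks * items_per_chunk
= 5 * 4
= 20


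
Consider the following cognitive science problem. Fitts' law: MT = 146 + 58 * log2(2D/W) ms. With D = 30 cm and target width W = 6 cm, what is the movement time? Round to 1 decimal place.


MT = 146 + 58 * log2(2*30/6)
2D/W = 10.0
log2(10.0) = 3.3219
MT = 146 + 58 * 3.3219
= 338.7 ms


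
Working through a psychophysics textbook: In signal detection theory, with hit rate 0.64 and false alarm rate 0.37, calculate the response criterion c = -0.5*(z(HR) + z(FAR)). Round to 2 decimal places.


c = -0.5 * (z(HR) + z(FAR))
z(0.64) = 0.3585
z(0.37) = -0.3319
c = -0.5 * (0.3585 + -0.3319)
= -0.5 * 0.0266
= -0.01


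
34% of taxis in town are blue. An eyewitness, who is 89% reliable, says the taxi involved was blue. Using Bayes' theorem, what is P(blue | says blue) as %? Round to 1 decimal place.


P(blue | says blue) = P(says blue | blue)*P(blue) / [P(says blue | blue)*P(blue) + P(says blue | not blue)*P(not blue)]
Numerator = 0.89 * 0.34 = 0.3026
False identification = 0.11 * 0.66 = 0.0726
P = 0.3026 / (0.3026 + 0.0726)
= 0.3026 / 0.3752
As percentage = 80.7


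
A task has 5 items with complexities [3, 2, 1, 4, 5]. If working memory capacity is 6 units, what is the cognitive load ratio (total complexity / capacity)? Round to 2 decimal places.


Total complexity = 3 + 2 + 1 + 4 + 5 = 15
Load = total / capacity = 15 / 6
= 2.50


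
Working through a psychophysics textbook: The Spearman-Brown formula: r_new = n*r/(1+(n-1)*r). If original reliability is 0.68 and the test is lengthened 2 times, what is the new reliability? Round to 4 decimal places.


r_new = n*r / (1 + (n-1)*r)
Numerator = 2 * 0.68 = 1.36
Denominator = 1 + 1 * 0.68 = 1.68
r_new = 1.36 / 1.68
= 0.8095


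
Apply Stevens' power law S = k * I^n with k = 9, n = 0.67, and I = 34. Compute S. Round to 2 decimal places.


S = 9 * 34^0.67
34^0.67 = 10.6192
S = 9 * 10.6192
= 95.57


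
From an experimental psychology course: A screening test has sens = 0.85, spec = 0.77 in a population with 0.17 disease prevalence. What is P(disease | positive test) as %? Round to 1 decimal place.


PPV = (sens * prev) / (sens * prev + (1-spec) * (1-prev))
Numerator = 0.85 * 0.17 = 0.1445
P(positive and no disease) = (1 - spec) * (1 - prev) = (1 - 0.77) * (1 - 0.17) = 0.1909
Denominator = 0.1445 + 0.1909 = 0.3354
PPV = 0.1445 / 0.3354 = 0.430829
As percentage = 43.1


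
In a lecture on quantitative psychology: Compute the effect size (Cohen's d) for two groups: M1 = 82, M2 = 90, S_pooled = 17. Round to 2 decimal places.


Cohen's d = (M1 - M2) / S_pooled
= (82 - 90) / 17
= -8 / 17
= -0.47


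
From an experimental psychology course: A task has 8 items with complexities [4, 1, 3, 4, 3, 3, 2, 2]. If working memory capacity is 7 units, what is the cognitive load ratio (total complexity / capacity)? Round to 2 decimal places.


Total complexity = 4 + 1 + 3 + 4 + 3 + 3 + 2 + 2 = 22
Load = total / capacity = 22 / 7
= 3.14


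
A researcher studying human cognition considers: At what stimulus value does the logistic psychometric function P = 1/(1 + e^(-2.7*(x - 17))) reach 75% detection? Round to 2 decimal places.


At P = 0.75: 0.75 = 1/(1 + e^(-k*(x-x0)))
Solving: e^(-k*(x-x0)) = 1/3
x = x0 + ln(3)/k
ln(3) = 1.0986
x = 17 + 1.0986/2.7
= 17 + 0.4069
= 17.41


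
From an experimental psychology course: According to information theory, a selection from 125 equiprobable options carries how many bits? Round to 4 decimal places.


H = log2(n)
H = log2(125)
= 6.9658


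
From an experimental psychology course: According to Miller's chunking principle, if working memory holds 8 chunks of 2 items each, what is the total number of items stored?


Total items = chunks * items_per_chunk
= 8 * 2
= 16


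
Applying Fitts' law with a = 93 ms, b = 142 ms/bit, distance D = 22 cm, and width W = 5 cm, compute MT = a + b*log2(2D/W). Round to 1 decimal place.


MT = 93 + 142 * log2(2*22/5)
2D/W = 8.8
log2(8.8) = 3.1375
MT = 93 + 142 * 3.1375
= 538.5 ms


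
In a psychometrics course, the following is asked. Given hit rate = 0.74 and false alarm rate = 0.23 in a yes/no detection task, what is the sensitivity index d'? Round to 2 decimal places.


d' = z(HR) - z(FAR)
z(0.74) = 0.6433
z(0.23) = -0.7388
d' = 0.6433 - -0.7388
= 1.38


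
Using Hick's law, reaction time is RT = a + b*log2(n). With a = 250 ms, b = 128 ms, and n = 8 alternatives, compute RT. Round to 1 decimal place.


RT = 250 + 128 * log2(8)
log2(8) = 3.0
RT = 250 + 128 * 3.0
= 250 + 384.0
= 634.0 ms


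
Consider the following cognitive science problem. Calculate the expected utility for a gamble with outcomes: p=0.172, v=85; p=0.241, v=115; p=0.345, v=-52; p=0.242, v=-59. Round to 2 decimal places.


EU = sum(p_i * v_i)
0.172 * 85 = 14.62
0.241 * 115 = 27.715
0.345 * -52 = -17.94
0.242 * -59 = -14.278
EU = 14.62 + 27.715 + -17.94 + -14.278
= 10.12


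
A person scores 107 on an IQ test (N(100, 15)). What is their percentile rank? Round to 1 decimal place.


z = (IQ - mean) / SD
z = (107 - 100) / 15 = 0.4667
Percentile = Phi(0.4667) * 100
Phi(0.4667) = 0.679643
= 68.0


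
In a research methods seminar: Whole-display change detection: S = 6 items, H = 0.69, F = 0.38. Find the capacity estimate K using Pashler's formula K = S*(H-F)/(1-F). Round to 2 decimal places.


K = S * (H - F) / (1 - F)
H - F = 0.31
1 - F = 0.62
K = 6 * 0.31 / 0.62
= 3.00


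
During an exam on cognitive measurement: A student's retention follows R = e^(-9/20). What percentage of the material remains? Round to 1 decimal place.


R = e^(-t/S)
-t/S = -9/20 = -0.45
R = e^(-0.45) = 0.637628
Percentage = 0.637628 * 100
= 63.8


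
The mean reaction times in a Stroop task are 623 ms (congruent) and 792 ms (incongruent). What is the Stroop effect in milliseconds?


Stroop effect = RT(incongruent) - RT(congruent)
= 792 - 623
= 169 ms


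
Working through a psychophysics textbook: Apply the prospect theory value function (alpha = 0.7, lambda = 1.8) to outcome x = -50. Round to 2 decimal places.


Since x = -50 < 0, use v(x) = -lambda*(-x)^alpha
(-x) = 50
50^0.7 = 15.4625
v(-50) = -1.8 * 15.4625
= -27.83


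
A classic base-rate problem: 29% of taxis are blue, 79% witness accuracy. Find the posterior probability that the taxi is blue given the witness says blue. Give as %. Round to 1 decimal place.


P(blue | says blue) = P(says blue | blue)*P(blue) / [P(says blue | blue)*P(blue) + P(says blue | not blue)*P(not blue)]
Numerator = 0.79 * 0.29 = 0.2291
False identification = 0.21 * 0.71 = 0.1491
P = 0.2291 / (0.2291 + 0.1491)
= 0.2291 / 0.3782
As percentage = 60.6


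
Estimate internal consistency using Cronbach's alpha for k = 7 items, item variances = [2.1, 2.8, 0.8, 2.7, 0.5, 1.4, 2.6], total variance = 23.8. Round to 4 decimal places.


alpha = (k/(k-1)) * (1 - sum(s_i^2)/s_total^2)
sum(item variances) = 12.9
k/(k-1) = 7/6 = 1.166667
1 - 12.9/23.8 = 1 - 0.542017 = 0.457983
alpha = 1.166667 * 0.457983
= 0.5343


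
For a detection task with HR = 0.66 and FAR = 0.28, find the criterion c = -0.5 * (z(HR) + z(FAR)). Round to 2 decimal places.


c = -0.5 * (z(HR) + z(FAR))
z(0.66) = 0.4125
z(0.28) = -0.5828
c = -0.5 * (0.4125 + -0.5828)
= -0.5 * -0.1703
= 0.09


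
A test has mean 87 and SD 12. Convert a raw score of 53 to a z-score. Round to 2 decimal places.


z = (X - mu) / sigma
= (53 - 87) / 12
= -34 / 12
= -2.83


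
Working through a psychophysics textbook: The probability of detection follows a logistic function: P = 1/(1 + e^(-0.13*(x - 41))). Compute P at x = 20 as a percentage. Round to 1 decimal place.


P(x) = 1/(1 + e^(-0.13*(20 - 41)))
Exponent = -0.13 * -21 = 2.73
e^(2.73) = 15.332887
P = 1/(1 + 15.332887) = 0.061226
Percentage = 6.1


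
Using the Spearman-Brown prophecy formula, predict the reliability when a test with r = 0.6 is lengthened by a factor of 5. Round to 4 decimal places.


r_new = n*r / (1 + (n-1)*r)
Numerator = 5 * 0.6 = 3.0
Denominator = 1 + 4 * 0.6 = 3.4
r_new = 3.0 / 3.4
= 0.8824


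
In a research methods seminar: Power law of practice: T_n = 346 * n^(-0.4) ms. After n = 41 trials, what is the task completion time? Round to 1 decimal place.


T_n = 346 * 41^(-0.4)
41^(-0.4) = 0.226405
T_n = 346 * 0.226405
= 78.3 ms


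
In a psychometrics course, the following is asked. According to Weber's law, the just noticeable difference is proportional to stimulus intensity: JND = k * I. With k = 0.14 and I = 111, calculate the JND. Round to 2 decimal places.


JND = k * I
JND = 0.14 * 111
= 15.54


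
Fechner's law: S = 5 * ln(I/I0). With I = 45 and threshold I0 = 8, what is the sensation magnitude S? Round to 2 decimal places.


S = 5 * ln(45/8)
I/I0 = 5.625
ln(5.625) = 1.7272
S = 5 * 1.7272
= 8.64


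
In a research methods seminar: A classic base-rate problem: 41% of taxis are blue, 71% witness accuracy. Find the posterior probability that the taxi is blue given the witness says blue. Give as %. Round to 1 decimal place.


P(blue | says blue) = P(says blue | blue)*P(blue) / [P(says blue | blue)*P(blue) + P(says blue | not blue)*P(not blue)]
Numerator = 0.71 * 0.41 = 0.2911
False identification = 0.29 * 0.59 = 0.1711
P = 0.2911 / (0.2911 + 0.1711)
= 0.2911 / 0.4622
As percentage = 63.0
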